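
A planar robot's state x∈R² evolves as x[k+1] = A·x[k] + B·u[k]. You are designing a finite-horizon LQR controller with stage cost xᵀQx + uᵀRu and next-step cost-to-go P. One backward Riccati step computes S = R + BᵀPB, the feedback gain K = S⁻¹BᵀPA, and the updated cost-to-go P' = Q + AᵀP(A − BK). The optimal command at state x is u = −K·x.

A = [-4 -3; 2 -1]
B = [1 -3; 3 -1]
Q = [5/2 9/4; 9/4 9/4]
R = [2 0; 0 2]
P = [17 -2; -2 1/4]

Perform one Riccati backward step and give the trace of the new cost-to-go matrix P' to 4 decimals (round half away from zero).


10.9487

BᵀP = [11.0000 -1.2500; -49.0000 5.7500]
S = R + BᵀPB = [2 0; 0 2] + [7.2500 -31.7500; -31.7500 141.2500] = [9.2500 -31.7500; -31.7500 143.2500]
BᵀPA = [-46.5000 -31.7500; 207.5000 141.2500]
K = S⁻¹·BᵀPA = [-0.2303 -0.2003; 1.3975 0.9416]
A−BK = [0.4227 0.0252; 4.0883 0.5426]
AᵀP(A−BK) = [4.3155 2.7950; 2.7950 1.8833]
P' = Q + AᵀP(A−BK) = [6.8155 5.0450; 5.0450 4.1333]
tr(P') = 10.9487


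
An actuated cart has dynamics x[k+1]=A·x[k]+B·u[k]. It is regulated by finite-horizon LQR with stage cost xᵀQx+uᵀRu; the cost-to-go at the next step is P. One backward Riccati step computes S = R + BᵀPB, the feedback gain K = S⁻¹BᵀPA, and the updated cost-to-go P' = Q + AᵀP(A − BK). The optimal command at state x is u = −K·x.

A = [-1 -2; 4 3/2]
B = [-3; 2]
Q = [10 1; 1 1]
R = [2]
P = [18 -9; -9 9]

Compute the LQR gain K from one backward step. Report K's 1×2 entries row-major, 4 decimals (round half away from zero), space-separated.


0.8182 0.6867

BᵀP = [-72.0000 45.0000]
S = R + BᵀPB = [2] + [306.0000] = [308.0000]
BᵀPA = [252.0000 211.5000]
K = S⁻¹·BᵀPA = [0.8182 0.6867]
A−BK = [1.4545 0.0601; 2.3636 0.1266]
AᵀP(A−BK) = [27.8182 2.4545; 2.4545 1.0154]
P' = Q + AᵀP(A−BK) = [37.8182 3.4545; 3.4545 2.0154]
tr(P') = 39.8336


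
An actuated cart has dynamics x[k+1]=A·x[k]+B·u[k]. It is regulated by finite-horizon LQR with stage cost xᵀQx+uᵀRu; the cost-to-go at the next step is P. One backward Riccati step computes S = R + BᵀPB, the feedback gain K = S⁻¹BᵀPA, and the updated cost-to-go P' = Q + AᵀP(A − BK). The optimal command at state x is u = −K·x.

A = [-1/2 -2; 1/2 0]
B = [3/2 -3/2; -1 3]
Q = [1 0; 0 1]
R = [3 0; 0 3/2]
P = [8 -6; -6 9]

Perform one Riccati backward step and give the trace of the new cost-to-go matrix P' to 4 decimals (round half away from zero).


BᵀP = [18.0000 -18.0000; -30.0000 36.0000]
S = R + BᵀPB = [3 0; 0 3/2] + [45.0000 -81.0000; -81.0000 153.0000] = [48.0000 -81.0000; -81.0000 154.5000]
BᵀPA = [-18.0000 -36.0000; 33.0000 60.0000]
K = S⁻¹·BᵀPA = [-0.1263 -0.8211; 0.1474 -0.0421]
A−BK = [-0.0895 -0.8316; -0.0684 -0.6947]
AᵀP(A−BK) = [0.1132 0.6105; 0.6105 4.9684]
P' = Q + AᵀP(A−BK) = [1.1132 0.6105; 0.6105 5.9684]
tr(P') = 7.0816

7.0816


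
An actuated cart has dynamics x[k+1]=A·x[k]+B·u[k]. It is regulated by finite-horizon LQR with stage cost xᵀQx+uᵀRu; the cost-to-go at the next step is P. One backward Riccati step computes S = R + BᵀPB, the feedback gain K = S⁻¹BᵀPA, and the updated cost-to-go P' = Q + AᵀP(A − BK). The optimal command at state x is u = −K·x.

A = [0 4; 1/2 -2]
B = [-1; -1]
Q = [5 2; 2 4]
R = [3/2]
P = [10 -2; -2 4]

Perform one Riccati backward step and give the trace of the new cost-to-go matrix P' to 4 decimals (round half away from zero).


BᵀP = [-8.0000 -2.0000]
S = R + BᵀPB = [3/2] + [10.0000] = [11.5000]
BᵀPA = [-1.0000 -28.0000]
K = S⁻¹·BᵀPA = [-0.0870 -2.4348]
A−BK = [-0.0870 1.5652; 0.4130 -4.4348]
AᵀP(A−BK) = [0.9130 -10.4348; -10.4348 139.8261]
P' = Q + AᵀP(A−BK) = [5.9130 -8.4348; -8.4348 143.8261]
tr(P') = 149.7391

149.7391


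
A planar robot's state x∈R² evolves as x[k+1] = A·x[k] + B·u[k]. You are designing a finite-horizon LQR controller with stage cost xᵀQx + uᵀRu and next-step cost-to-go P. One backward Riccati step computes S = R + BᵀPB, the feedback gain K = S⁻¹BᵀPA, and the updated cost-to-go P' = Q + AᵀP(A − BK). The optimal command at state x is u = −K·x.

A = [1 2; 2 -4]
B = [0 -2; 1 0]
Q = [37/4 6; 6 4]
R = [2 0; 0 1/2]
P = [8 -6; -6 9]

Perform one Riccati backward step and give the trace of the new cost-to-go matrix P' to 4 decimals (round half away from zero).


42.0181

BᵀP = [-6.0000 9.0000; -16.0000 12.0000]
S = R + BᵀPB = [2 0; 0 1/2] + [9.0000 12.0000; 12.0000 32.0000] = [11.0000 12.0000; 12.0000 32.5000]
BᵀPA = [12.0000 -48.0000; 8.0000 -80.0000]
K = S⁻¹·BᵀPA = [1.3770 -2.8103; -0.2623 -1.4239]
A−BK = [0.4754 -0.8478; 0.6230 -1.1897]
AᵀP(A−BK) = [5.5738 -10.8852; -10.8852 23.1944]
P' = Q + AᵀP(A−BK) = [14.8238 -4.8852; -4.8852 27.1944]
tr(P') = 42.0181


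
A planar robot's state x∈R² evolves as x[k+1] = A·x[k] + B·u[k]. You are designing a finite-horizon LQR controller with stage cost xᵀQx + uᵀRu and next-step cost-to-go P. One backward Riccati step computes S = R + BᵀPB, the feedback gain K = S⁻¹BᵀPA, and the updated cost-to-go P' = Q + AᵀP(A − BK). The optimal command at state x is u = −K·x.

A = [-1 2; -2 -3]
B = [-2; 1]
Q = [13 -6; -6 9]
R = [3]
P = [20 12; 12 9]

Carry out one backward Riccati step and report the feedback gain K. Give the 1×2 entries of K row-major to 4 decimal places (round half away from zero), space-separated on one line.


1.3182 -0.2500

BᵀP = [-28.0000 -15.0000]
S = R + BᵀPB = [3] + [41.0000] = [44.0000]
BᵀPA = [58.0000 -11.0000]
K = S⁻¹·BᵀPA = [1.3182 -0.2500]
A−BK = [1.6364 1.5000; -3.3182 -2.7500]
AᵀP(A−BK) = [27.5455 16.5000; 16.5000 14.2500]
P' = Q + AᵀP(A−BK) = [40.5455 10.5000; 10.5000 23.2500]
tr(P') = 63.7955


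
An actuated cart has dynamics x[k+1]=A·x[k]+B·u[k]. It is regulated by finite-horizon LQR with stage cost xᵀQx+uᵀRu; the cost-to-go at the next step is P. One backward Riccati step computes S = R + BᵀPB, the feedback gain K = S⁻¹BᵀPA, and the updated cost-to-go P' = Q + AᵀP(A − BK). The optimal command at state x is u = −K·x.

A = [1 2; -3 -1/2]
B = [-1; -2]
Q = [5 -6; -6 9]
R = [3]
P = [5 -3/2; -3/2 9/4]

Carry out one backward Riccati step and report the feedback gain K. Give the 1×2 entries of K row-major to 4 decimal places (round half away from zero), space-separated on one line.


BᵀP = [-2.0000 -3.0000]
S = R + BᵀPB = [3] + [8.0000] = [11.0000]
BᵀPA = [7.0000 -2.5000]
K = S⁻¹·BᵀPA = [0.6364 -0.2273]
A−BK = [1.6364 1.7727; -1.7273 -0.9545]
AᵀP(A−BK) = [29.7955 24.7159; 24.7159 22.9943]
P' = Q + AᵀP(A−BK) = [34.7955 18.7159; 18.7159 31.9943]
tr(P') = 66.7898

0.6364 -0.2273


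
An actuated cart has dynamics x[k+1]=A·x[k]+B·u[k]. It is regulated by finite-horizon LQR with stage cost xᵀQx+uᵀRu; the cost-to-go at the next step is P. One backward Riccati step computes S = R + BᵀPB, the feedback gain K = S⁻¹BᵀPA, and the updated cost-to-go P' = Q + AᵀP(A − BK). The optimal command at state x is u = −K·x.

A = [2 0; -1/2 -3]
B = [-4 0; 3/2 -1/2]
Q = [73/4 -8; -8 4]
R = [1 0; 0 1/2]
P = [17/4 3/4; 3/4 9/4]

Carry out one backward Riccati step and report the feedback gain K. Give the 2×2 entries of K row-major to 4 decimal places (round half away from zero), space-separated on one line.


-0.4916 -0.0081 -0.2632 3.1750

BᵀP = [-15.8750 0.3750; -0.3750 -1.1250]
S = R + BᵀPB = [1 0; 0 1/2] + [64.0625 -0.1875; -0.1875 0.5625] = [65.0625 -0.1875; -0.1875 1.0625]
BᵀPA = [-31.9375 -1.1250; -0.1875 3.3750]
K = S⁻¹·BᵀPA = [-0.4916 -0.0081; -0.2632 3.1750]
A−BK = [0.0335 -0.0326; 0.1058 -1.4003]
AᵀP(A−BK) = [0.3116 -0.7897; -0.7897 9.5251]
P' = Q + AᵀP(A−BK) = [18.5616 -8.7897; -8.7897 13.5251]
tr(P') = 32.0867


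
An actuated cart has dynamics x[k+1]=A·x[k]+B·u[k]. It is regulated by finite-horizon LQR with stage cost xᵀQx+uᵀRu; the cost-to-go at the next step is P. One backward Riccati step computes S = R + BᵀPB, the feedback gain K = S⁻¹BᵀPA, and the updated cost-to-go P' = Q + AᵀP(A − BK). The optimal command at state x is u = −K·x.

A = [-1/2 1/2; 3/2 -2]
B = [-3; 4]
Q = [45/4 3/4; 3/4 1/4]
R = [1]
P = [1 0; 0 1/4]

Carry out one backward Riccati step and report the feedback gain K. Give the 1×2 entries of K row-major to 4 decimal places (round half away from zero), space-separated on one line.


0.2143 -0.2500

BᵀP = [-3.0000 1.0000]
S = R + BᵀPB = [1] + [13.0000] = [14.0000]
BᵀPA = [3.0000 -3.5000]
K = S⁻¹·BᵀPA = [0.2143 -0.2500]
A−BK = [0.1429 -0.2500; 0.6429 -1.0000]
AᵀP(A−BK) = [0.1696 -0.2500; -0.2500 0.3750]
P' = Q + AᵀP(A−BK) = [11.4196 0.5000; 0.5000 0.6250]
tr(P') = 12.0446


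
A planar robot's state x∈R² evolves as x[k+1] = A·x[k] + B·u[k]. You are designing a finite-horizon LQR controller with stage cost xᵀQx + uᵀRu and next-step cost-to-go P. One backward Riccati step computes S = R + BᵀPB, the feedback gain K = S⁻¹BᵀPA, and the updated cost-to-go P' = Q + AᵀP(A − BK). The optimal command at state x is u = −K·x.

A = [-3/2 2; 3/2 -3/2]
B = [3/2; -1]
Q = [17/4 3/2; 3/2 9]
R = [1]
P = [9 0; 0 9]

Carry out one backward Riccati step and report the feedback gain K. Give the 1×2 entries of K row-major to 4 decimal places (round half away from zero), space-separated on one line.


BᵀP = [13.5000 -9.0000]
S = R + BᵀPB = [1] + [29.2500] = [30.2500]
BᵀPA = [-33.7500 40.5000]
K = S⁻¹·BᵀPA = [-1.1157 1.3388]
A−BK = [0.1736 -0.0083; 0.3843 -0.1612]
AᵀP(A−BK) = [2.8450 -2.0640; -2.0640 2.0269]
P' = Q + AᵀP(A−BK) = [7.0950 -0.5640; -0.5640 11.0269]
tr(P') = 18.1219

-1.1157 1.3388


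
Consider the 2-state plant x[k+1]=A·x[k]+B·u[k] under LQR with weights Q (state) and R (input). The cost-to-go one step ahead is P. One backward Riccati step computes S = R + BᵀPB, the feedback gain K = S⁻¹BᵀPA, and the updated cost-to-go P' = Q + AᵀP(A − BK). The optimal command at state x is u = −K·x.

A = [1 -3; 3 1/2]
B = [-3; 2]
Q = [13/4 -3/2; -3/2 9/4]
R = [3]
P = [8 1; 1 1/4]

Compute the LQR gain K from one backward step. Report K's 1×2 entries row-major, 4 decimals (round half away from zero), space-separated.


-0.4609 1.0117

BᵀP = [-22.0000 -2.5000]
S = R + BᵀPB = [3] + [61.0000] = [64.0000]
BᵀPA = [-29.5000 64.7500]
K = S⁻¹·BᵀPA = [-0.4609 1.0117]
A−BK = [-0.3828 0.0352; 3.9219 -1.5234]
AᵀP(A−BK) = [2.6523 -2.2793; -2.2793 3.5537]
P' = Q + AᵀP(A−BK) = [5.9023 -3.7793; -3.7793 5.8037]
tr(P') = 11.7061


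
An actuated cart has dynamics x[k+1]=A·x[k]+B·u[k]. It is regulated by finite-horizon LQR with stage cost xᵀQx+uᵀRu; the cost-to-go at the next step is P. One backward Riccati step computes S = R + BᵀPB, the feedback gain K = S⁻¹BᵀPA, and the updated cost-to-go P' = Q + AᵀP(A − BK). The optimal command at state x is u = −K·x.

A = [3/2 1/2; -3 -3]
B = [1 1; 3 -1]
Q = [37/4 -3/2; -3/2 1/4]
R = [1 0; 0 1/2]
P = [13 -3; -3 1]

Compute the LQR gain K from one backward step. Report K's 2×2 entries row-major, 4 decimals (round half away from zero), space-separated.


-0.2428 -0.4509 1.8035 1.0636

BᵀP = [4.0000 0.0000; 16.0000 -4.0000]
S = R + BᵀPB = [1 0; 0 1/2] + [4.0000 4.0000; 4.0000 20.0000] = [5.0000 4.0000; 4.0000 20.5000]
BᵀPA = [6.0000 2.0000; 36.0000 20.0000]
K = S⁻¹·BᵀPA = [-0.2428 -0.4509; 1.8035 1.0636]
A−BK = [-0.0607 -0.1127; -0.4682 -0.5838]
AᵀP(A−BK) = [1.7818 1.1662; 1.1662 0.8801]
P' = Q + AᵀP(A−BK) = [11.0318 -0.3338; -0.3338 1.1301]
tr(P') = 12.1618


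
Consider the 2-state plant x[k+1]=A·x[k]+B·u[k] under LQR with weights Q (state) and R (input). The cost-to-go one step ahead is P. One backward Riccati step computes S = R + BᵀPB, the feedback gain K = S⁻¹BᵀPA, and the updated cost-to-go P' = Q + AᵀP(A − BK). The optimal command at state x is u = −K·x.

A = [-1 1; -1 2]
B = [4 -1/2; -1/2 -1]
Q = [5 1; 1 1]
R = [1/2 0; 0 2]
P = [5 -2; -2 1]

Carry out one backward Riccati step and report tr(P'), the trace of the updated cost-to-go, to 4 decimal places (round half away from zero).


6.9614

BᵀP = [21.0000 -8.5000; -0.5000 0.0000]
S = R + BᵀPB = [1/2 0; 0 2] + [88.2500 -2.0000; -2.0000 0.2500] = [88.7500 -2.0000; -2.0000 2.2500]
BᵀPA = [-12.5000 4.0000; 0.5000 -0.5000]
K = S⁻¹·BᵀPA = [-0.1386 0.0409; 0.0990 -0.1859]
A−BK = [-0.3960 0.7435; -0.9703 1.8346]
AᵀP(A−BK) = [0.2178 -0.3960; -0.3960 0.7435]
P' = Q + AᵀP(A−BK) = [5.2178 0.6040; 0.6040 1.7435]
tr(P') = 6.9614


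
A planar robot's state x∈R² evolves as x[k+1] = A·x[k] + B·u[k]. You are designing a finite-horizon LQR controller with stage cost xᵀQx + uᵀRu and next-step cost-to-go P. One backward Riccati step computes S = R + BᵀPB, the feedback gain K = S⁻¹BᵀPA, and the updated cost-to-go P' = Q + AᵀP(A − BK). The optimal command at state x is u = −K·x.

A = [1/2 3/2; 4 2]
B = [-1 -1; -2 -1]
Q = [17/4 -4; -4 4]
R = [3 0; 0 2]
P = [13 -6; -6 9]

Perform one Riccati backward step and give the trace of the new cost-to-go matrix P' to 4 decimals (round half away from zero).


BᵀP = [-1.0000 -12.0000; -7.0000 -3.0000]
S = R + BᵀPB = [3 0; 0 2] + [25.0000 13.0000; 13.0000 10.0000] = [28.0000 13.0000; 13.0000 12.0000]
BᵀPA = [-48.5000 -25.5000; -15.5000 -16.5000]
K = S⁻¹·BᵀPA = [-2.2784 -0.5479; 1.1766 -0.7814]
A−BK = [-0.6018 0.1707; 0.6198 0.1228]
AᵀP(A−BK) = [30.9835 1.0644; 1.0644 2.3847]
P' = Q + AᵀP(A−BK) = [35.2335 -2.9356; -2.9356 6.3847]
tr(P') = 41.6183

41.6183


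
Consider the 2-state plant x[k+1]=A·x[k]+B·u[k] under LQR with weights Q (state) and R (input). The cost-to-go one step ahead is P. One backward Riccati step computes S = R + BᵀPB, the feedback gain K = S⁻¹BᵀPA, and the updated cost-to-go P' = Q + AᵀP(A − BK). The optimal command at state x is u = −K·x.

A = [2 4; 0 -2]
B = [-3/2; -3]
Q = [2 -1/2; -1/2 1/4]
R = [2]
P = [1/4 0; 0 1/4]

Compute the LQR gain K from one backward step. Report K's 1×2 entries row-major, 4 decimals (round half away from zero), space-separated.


-0.1558 0.0000

BᵀP = [-0.3750 -0.7500]
S = R + BᵀPB = [2] + [2.8125] = [4.8125]
BᵀPA = [-0.7500 0.0000]
K = S⁻¹·BᵀPA = [-0.1558 0.0000]
A−BK = [1.7662 4.0000; -0.4675 -2.0000]
AᵀP(A−BK) = [0.8831 2.0000; 2.0000 5.0000]
P' = Q + AᵀP(A−BK) = [2.8831 1.5000; 1.5000 5.2500]
tr(P') = 8.1331


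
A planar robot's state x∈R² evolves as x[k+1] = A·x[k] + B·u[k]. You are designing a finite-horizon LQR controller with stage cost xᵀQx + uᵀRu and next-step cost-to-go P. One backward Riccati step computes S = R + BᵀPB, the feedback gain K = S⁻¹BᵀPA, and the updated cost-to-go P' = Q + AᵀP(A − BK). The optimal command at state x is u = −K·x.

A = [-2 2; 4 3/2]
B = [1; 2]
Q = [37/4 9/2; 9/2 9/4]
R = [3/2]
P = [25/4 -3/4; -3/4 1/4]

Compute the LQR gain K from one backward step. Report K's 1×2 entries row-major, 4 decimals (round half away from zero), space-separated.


BᵀP = [4.7500 -0.2500]
S = R + BᵀPB = [3/2] + [4.2500] = [5.7500]
BᵀPA = [-10.5000 9.1250]
K = S⁻¹·BᵀPA = [-1.8261 1.5870]
A−BK = [-0.1739 0.4130; 7.6522 -1.6739]
AᵀP(A−BK) = [21.8261 -10.5870; -10.5870 6.5815]
P' = Q + AᵀP(A−BK) = [31.0761 -6.0870; -6.0870 8.8315]
tr(P') = 39.9076

-1.8261 1.5870


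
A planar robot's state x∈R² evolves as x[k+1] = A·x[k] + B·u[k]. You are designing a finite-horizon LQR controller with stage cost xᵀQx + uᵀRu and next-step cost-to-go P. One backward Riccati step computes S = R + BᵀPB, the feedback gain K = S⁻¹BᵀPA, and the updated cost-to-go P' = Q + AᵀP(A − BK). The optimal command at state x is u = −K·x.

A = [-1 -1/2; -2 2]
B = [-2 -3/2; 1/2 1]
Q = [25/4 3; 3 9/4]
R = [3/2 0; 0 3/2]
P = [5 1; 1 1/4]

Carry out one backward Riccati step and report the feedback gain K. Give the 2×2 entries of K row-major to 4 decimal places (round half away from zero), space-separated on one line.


0.4972 0.0169 0.2847 0.0541

BᵀP = [-9.5000 -1.8750; -6.5000 -1.2500]
S = R + BᵀPB = [3/2 0; 0 3/2] + [18.0625 12.3750; 12.3750 8.5000] = [19.5625 12.3750; 12.3750 10.0000]
BᵀPA = [13.2500 1.0000; 9.0000 0.7500]
K = S⁻¹·BᵀPA = [0.4972 0.0169; 0.2847 0.0541]
A−BK = [0.4215 -0.3851; -2.5333 1.9375]
AᵀP(A−BK) = [0.8496 -0.2107; -0.2107 0.1925]
P' = Q + AᵀP(A−BK) = [7.0996 2.7893; 2.7893 2.4425]
tr(P') = 9.5421


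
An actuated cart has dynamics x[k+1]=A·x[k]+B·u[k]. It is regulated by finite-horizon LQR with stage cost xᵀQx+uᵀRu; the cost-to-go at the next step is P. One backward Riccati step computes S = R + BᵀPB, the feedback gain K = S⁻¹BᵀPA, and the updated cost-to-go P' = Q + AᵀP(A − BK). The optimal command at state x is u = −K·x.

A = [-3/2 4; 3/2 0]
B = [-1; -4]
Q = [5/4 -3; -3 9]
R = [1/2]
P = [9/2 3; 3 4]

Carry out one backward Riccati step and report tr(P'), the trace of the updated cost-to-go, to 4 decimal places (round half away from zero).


40.8851

BᵀP = [-16.5000 -19.0000]
S = R + BᵀPB = [1/2] + [92.5000] = [93.0000]
BᵀPA = [-3.7500 -66.0000]
K = S⁻¹·BᵀPA = [-0.0403 -0.7097]
A−BK = [-1.5403 3.2903; 1.3387 -2.8387]
AᵀP(A−BK) = [5.4738 -11.6613; -11.6613 25.1613]
P' = Q + AᵀP(A−BK) = [6.7238 -14.6613; -14.6613 34.1613]
tr(P') = 40.8851


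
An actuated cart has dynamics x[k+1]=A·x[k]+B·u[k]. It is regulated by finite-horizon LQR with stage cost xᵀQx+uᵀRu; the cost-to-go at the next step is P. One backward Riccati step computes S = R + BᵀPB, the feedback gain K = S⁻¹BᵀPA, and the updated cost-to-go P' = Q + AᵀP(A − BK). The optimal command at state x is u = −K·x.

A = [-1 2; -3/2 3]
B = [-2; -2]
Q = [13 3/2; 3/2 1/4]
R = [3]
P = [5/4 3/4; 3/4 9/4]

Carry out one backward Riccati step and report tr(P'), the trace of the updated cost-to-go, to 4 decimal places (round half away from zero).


19.3234

BᵀP = [-4.0000 -6.0000]
S = R + BᵀPB = [3] + [20.0000] = [23.0000]
BᵀPA = [13.0000 -26.0000]
K = S⁻¹·BᵀPA = [0.5652 -1.1304]
A−BK = [0.1304 -0.2609; -0.3696 0.7391]
AᵀP(A−BK) = [1.2147 -2.4293; -2.4293 4.8587]
P' = Q + AᵀP(A−BK) = [14.2147 -0.9293; -0.9293 5.1087]
tr(P') = 19.3234


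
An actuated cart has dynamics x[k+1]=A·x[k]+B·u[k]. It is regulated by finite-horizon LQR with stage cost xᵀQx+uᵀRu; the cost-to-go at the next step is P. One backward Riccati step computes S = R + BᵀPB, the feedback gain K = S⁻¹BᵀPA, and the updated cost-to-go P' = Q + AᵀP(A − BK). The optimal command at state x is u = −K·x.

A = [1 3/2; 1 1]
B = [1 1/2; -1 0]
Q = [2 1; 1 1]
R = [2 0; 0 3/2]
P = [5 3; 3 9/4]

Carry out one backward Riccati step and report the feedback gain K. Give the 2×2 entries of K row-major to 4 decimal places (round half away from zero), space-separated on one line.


0.4488 0.6378 1.2913 1.6772

BᵀP = [2.0000 0.7500; 2.5000 1.5000]
S = R + BᵀPB = [2 0; 0 3/2] + [1.2500 1.0000; 1.0000 1.2500] = [3.2500 1.0000; 1.0000 2.7500]
BᵀPA = [2.7500 3.7500; 4.0000 5.2500]
K = S⁻¹·BᵀPA = [0.4488 0.6378; 1.2913 1.6772]
A−BK = [-0.0945 0.0236; 1.4488 1.6378]
AᵀP(A−BK) = [6.8504 8.7874; 8.7874 11.3031]
P' = Q + AᵀP(A−BK) = [8.8504 9.7874; 9.7874 12.3031]
tr(P') = 21.1535


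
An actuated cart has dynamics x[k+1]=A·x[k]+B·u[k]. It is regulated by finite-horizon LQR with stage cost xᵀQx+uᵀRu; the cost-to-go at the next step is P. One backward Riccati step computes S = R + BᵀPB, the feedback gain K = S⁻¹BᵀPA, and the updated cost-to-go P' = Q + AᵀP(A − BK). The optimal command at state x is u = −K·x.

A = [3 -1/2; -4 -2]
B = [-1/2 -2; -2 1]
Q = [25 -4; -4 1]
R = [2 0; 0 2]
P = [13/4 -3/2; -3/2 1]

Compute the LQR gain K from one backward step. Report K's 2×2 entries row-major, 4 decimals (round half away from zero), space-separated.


0.6004 0.3517 -1.7090 -0.1179

BᵀP = [1.3750 -1.2500; -8.0000 4.0000]
S = R + BᵀPB = [2 0; 0 2] + [1.8125 -4.0000; -4.0000 20.0000] = [3.8125 -4.0000; -4.0000 22.0000]
BᵀPA = [9.1250 1.8125; -40.0000 -4.0000]
K = S⁻¹·BᵀPA = [0.6004 0.3517; -1.7090 -0.1179]
A−BK = [-0.1179 -0.5599; -1.0902 -1.1786]
AᵀP(A−BK) = [7.4107 1.2007; 1.2007 0.7035]
P' = Q + AᵀP(A−BK) = [32.4107 -2.7993; -2.7993 1.7035]
tr(P') = 34.1142


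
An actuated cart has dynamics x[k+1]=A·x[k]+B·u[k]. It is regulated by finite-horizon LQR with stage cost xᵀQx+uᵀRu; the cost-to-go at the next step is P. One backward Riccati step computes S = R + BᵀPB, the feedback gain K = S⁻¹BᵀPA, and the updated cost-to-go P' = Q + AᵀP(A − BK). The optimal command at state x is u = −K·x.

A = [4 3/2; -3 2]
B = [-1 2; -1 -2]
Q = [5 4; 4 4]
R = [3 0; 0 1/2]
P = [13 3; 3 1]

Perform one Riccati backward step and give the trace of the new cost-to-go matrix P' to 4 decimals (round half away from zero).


BᵀP = [-16.0000 -4.0000; 20.0000 4.0000]
S = R + BᵀPB = [3 0; 0 1/2] + [20.0000 -24.0000; -24.0000 32.0000] = [23.0000 -24.0000; -24.0000 32.5000]
BᵀPA = [-52.0000 -32.0000; 68.0000 38.0000]
K = S⁻¹·BᵀPA = [-0.3382 -0.7464; 1.8426 0.6181]
A−BK = [-0.0233 -0.4825; 0.3469 2.4898]
AᵀP(A−BK) = [2.1195 1.6603; 1.6603 3.8797]
P' = Q + AᵀP(A−BK) = [7.1195 5.6603; 5.6603 7.8797]
tr(P') = 14.9993

14.9993


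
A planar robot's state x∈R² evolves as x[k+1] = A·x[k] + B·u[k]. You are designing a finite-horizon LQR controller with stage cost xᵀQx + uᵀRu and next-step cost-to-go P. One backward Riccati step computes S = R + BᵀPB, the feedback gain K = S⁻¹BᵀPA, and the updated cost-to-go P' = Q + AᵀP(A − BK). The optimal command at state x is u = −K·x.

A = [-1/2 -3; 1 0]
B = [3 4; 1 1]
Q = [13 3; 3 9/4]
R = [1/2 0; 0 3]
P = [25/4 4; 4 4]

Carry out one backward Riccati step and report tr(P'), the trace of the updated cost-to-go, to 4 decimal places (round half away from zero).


BᵀP = [22.7500 16.0000; 29.0000 20.0000]
S = R + BᵀPB = [1/2 0; 0 3] + [84.2500 107.0000; 107.0000 136.0000] = [84.7500 107.0000; 107.0000 139.0000]
BᵀPA = [4.6250 -68.2500; 5.5000 -87.0000]
K = S⁻¹·BᵀPA = [0.1642 -0.5366; -0.0868 -0.2128]
A−BK = [-0.6453 -0.5389; 0.9226 0.7494]
AᵀP(A−BK) = [1.2807 1.0274; 1.0274 1.1106]
P' = Q + AᵀP(A−BK) = [14.2807 4.0274; 4.0274 3.3606]
tr(P') = 17.6412

17.6412


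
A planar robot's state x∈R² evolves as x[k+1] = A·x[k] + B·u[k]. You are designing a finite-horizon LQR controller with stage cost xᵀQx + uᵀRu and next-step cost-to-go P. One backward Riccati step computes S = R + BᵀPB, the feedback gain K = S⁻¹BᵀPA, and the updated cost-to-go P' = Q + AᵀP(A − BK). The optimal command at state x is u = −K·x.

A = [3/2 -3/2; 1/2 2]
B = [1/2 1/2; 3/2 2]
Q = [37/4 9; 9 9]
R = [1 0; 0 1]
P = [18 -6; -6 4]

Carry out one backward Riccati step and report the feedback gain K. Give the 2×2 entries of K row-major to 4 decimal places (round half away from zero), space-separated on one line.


BᵀP = [0.0000 3.0000; -3.0000 5.0000]
S = R + BᵀPB = [1 0; 0 1] + [4.5000 6.0000; 6.0000 8.5000] = [5.5000 6.0000; 6.0000 9.5000]
BᵀPA = [1.5000 6.0000; -2.0000 14.5000]
K = S⁻¹·BᵀPA = [1.6154 -1.8462; -1.2308 2.6923]
A−BK = [1.3077 -1.9231; 0.5385 -0.6154]
AᵀP(A−BK) = [27.6154 -41.8462; -41.8462 64.5385]
P' = Q + AᵀP(A−BK) = [36.8654 -32.8462; -32.8462 73.5385]
tr(P') = 110.4038

1.6154 -1.8462 -1.2308 2.6923


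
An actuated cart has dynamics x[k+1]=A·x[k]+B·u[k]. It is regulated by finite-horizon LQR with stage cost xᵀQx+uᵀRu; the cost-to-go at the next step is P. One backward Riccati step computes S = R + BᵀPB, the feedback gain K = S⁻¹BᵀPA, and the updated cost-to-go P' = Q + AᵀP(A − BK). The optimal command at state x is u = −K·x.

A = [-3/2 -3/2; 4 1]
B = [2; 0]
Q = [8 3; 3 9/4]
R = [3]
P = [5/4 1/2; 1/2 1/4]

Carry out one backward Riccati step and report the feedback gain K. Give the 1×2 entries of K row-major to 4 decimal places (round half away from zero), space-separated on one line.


0.0313 -0.3438

BᵀP = [2.5000 1.0000]
S = R + BᵀPB = [3] + [5.0000] = [8.0000]
BᵀPA = [0.2500 -2.7500]
K = S⁻¹·BᵀPA = [0.0313 -0.3438]
A−BK = [-1.5625 -0.8125; 4.0000 1.0000]
AᵀP(A−BK) = [0.8047 0.1484; 0.1484 0.6172]
P' = Q + AᵀP(A−BK) = [8.8047 3.1484; 3.1484 2.8672]
tr(P') = 11.6719


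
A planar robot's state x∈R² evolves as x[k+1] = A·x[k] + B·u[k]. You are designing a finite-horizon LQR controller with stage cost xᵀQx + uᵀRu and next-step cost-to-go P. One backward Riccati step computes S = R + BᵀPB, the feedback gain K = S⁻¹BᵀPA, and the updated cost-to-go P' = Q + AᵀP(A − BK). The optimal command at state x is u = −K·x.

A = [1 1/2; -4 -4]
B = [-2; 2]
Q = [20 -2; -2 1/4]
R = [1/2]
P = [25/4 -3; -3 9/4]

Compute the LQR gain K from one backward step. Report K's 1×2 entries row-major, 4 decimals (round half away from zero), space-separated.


BᵀP = [-18.5000 10.5000]
S = R + BᵀPB = [1/2] + [58.0000] = [58.5000]
BᵀPA = [-60.5000 -51.2500]
K = S⁻¹·BᵀPA = [-1.0342 -0.8761]
A−BK = [-1.0684 -1.2521; -1.9316 -2.2479]
AᵀP(A−BK) = [3.6816 4.1229; 4.1229 4.6640]
P' = Q + AᵀP(A−BK) = [23.6816 2.1229; 2.1229 4.9140]
tr(P') = 28.5956

-1.0342 -0.8761


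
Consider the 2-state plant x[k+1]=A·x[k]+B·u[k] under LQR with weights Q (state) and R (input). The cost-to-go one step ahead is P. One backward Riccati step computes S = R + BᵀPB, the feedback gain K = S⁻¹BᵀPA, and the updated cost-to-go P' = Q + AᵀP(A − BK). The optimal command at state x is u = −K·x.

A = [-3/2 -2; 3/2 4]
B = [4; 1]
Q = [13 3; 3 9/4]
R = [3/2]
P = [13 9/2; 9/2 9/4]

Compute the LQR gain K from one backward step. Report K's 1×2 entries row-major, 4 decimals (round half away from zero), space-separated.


BᵀP = [56.5000 20.2500]
S = R + BᵀPB = [3/2] + [246.2500] = [247.7500]
BᵀPA = [-54.3750 -32.0000]
K = S⁻¹·BᵀPA = [-0.2195 -0.1292]
A−BK = [-0.6221 -1.4834; 1.7195 4.1292]
AᵀP(A−BK) = [2.1285 4.9768; 4.9768 11.8668]
P' = Q + AᵀP(A−BK) = [15.1285 7.9768; 7.9768 14.1168]
tr(P') = 29.2453

-0.2195 -0.1292


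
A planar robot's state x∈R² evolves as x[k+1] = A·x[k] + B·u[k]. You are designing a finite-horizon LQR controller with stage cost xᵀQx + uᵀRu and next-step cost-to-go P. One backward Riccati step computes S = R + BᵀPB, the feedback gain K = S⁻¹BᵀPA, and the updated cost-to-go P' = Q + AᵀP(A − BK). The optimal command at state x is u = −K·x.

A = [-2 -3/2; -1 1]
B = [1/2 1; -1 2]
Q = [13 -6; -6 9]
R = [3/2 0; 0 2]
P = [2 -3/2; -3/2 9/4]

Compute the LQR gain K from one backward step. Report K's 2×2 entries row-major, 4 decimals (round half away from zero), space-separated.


BᵀP = [2.5000 -3.0000; -1.0000 3.0000]
S = R + BᵀPB = [3/2 0; 0 2] + [4.2500 -3.5000; -3.5000 5.0000] = [5.7500 -3.5000; -3.5000 7.0000]
BᵀPA = [-2.0000 -6.7500; -1.0000 4.5000]
K = S⁻¹·BᵀPA = [-0.6250 -1.1250; -0.4554 0.0804]
A−BK = [-1.2321 -1.0179; -0.7143 -0.2857]
AᵀP(A−BK) = [2.5446 2.3304; 2.3304 3.2946]
P' = Q + AᵀP(A−BK) = [15.5446 -3.6696; -3.6696 12.2946]
tr(P') = 27.8393

-0.6250 -1.1250 -0.4554 0.0804


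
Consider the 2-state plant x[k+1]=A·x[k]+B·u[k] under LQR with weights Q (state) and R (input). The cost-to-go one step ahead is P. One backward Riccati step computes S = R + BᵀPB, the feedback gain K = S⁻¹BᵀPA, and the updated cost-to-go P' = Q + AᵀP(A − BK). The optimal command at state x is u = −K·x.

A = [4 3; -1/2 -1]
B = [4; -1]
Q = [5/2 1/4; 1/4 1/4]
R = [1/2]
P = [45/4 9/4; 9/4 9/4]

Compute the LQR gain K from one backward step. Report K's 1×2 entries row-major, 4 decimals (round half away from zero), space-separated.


BᵀP = [42.7500 6.7500]
S = R + BᵀPB = [1/2] + [164.2500] = [164.7500]
BᵀPA = [167.6250 121.5000]
K = S⁻¹·BᵀPA = [1.0175 0.7375]
A−BK = [-0.0698 0.0501; 0.5175 -0.2625]
AᵀP(A−BK) = [1.0123 0.1297; 0.1297 0.3961]
P' = Q + AᵀP(A−BK) = [3.5123 0.3797; 0.3797 0.6461]
tr(P') = 4.1584

1.0175 0.7375


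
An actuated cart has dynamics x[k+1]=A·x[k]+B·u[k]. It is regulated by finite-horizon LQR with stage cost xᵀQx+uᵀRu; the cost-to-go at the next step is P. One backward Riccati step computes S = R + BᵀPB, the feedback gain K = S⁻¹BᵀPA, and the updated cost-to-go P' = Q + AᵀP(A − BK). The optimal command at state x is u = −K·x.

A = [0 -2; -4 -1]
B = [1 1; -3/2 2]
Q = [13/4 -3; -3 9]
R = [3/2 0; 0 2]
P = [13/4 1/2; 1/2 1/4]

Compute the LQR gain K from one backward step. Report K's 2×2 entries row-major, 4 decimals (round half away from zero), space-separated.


0.2878 -0.6763 -0.5808 -0.9261

BᵀP = [2.5000 0.1250; 4.2500 1.0000]
S = R + BᵀPB = [3/2 0; 0 2] + [2.3125 2.7500; 2.7500 6.2500] = [3.8125 2.7500; 2.7500 8.2500]
BᵀPA = [-0.5000 -5.1250; -4.0000 -9.5000]
K = S⁻¹·BᵀPA = [0.2878 -0.6763; -0.5808 -0.9261]
A−BK = [0.2930 -0.3976; -2.4068 -0.1622]
AᵀP(A−BK) = [1.8208 0.9575; 0.9575 2.9863]
P' = Q + AᵀP(A−BK) = [5.0708 -2.0425; -2.0425 11.9863]
tr(P') = 17.0571


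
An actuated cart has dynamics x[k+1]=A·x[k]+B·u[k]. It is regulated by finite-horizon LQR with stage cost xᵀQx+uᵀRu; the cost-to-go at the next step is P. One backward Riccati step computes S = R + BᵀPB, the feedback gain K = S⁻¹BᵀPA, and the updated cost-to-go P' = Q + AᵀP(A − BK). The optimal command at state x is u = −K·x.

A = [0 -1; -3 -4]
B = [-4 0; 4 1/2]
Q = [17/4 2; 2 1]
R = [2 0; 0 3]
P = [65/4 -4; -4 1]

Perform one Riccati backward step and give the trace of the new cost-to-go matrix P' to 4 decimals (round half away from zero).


BᵀP = [-81.0000 20.0000; -2.0000 0.5000]
S = R + BᵀPB = [2 0; 0 3] + [404.0000 10.0000; 10.0000 0.2500] = [406.0000 10.0000; 10.0000 3.2500]
BᵀPA = [-60.0000 1.0000; -1.5000 0.0000]
K = S⁻¹·BᵀPA = [-0.1476 0.0027; -0.0074 -0.0082]
A−BK = [-0.5904 -0.9893; -2.4059 -4.0066]
AᵀP(A−BK) = [0.1328 0.1476; 0.1476 0.2473]
P' = Q + AᵀP(A−BK) = [4.3828 2.1476; 2.1476 1.2473]
tr(P') = 5.6302

5.6302


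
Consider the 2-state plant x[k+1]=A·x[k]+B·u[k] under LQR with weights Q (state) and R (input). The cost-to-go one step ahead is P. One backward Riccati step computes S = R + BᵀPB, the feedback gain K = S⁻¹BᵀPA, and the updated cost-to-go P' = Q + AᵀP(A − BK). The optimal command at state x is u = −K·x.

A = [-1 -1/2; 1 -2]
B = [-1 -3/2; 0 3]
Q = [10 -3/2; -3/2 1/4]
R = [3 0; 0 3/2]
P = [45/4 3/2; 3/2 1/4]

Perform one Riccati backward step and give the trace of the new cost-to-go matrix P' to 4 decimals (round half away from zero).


11.8689

BᵀP = [-11.2500 -1.5000; -12.3750 -1.5000]
S = R + BᵀPB = [3 0; 0 3/2] + [11.2500 12.3750; 12.3750 14.0625] = [14.2500 12.3750; 12.3750 15.5625]
BᵀPA = [9.7500 8.6250; 10.8750 9.1875]
K = S⁻¹·BᵀPA = [0.2500 0.2992; 0.5000 0.3525]
A−BK = [0.0000 0.3279; -0.5000 -3.0574]
AᵀP(A−BK) = [0.6250 0.6250; 0.6250 0.9939]
P' = Q + AᵀP(A−BK) = [10.6250 -0.8750; -0.8750 1.2439]
tr(P') = 11.8689


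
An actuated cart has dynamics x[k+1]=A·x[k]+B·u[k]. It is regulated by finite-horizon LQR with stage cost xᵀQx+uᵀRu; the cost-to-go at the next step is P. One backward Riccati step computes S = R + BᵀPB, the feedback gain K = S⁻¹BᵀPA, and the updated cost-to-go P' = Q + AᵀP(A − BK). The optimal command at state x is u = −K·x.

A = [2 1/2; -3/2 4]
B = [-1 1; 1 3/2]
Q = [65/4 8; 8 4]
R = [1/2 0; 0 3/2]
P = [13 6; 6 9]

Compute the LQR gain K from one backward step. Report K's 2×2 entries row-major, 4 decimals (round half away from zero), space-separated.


BᵀP = [-7.0000 3.0000; 22.0000 19.5000]
S = R + BᵀPB = [1/2 0; 0 3/2] + [10.0000 -2.5000; -2.5000 51.2500] = [10.5000 -2.5000; -2.5000 52.7500]
BᵀPA = [-18.5000 8.5000; 14.7500 89.0000]
K = S⁻¹·BᵀPA = [-1.7147 1.2251; 0.1984 1.7453]
A−BK = [0.0870 -0.0202; -0.0829 0.1570]
AᵀP(A−BK) = [1.6027 -0.5790; -0.5790 5.5085]
P' = Q + AᵀP(A−BK) = [17.8527 7.4210; 7.4210 9.5085]
tr(P') = 27.3612

-1.7147 1.2251 0.1984 1.7453


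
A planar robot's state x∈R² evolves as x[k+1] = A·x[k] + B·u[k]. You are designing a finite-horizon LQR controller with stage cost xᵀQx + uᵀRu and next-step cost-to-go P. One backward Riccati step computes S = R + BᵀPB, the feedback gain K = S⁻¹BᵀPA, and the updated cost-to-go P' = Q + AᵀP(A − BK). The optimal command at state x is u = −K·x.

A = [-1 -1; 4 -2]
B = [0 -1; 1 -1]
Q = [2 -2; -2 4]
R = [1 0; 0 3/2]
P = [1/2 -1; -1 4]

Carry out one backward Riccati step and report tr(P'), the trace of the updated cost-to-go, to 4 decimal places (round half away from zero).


20.2273

BᵀP = [-1.0000 4.0000; 0.5000 -3.0000]
S = R + BᵀPB = [1 0; 0 3/2] + [4.0000 -3.0000; -3.0000 2.5000] = [5.0000 -3.0000; -3.0000 4.0000]
BᵀPA = [17.0000 -7.0000; -12.5000 5.5000]
K = S⁻¹·BᵀPA = [2.7727 -1.0455; -1.0455 0.5909]
A−BK = [-2.0455 -0.4091; 0.1818 -0.3636]
AᵀP(A−BK) = [12.2955 -4.3409; -4.3409 1.9318]
P' = Q + AᵀP(A−BK) = [14.2955 -6.3409; -6.3409 5.9318]
tr(P') = 20.2273


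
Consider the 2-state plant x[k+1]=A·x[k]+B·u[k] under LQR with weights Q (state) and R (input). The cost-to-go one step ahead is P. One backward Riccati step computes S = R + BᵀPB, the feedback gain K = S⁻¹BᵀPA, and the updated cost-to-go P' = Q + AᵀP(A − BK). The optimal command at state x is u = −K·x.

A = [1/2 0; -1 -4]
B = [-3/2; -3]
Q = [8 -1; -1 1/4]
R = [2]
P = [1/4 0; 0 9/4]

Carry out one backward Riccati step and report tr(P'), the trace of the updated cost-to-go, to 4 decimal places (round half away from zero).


12.7185

BᵀP = [-0.3750 -6.7500]
S = R + BᵀPB = [2] + [20.8125] = [22.8125]
BᵀPA = [6.5625 27.0000]
K = S⁻¹·BᵀPA = [0.2877 1.1836]
A−BK = [0.9315 1.7753; -0.1370 -0.4493]
AᵀP(A−BK) = [0.4247 1.2329; 1.2329 4.0438]
P' = Q + AᵀP(A−BK) = [8.4247 0.2329; 0.2329 4.2938]
tr(P') = 12.7185


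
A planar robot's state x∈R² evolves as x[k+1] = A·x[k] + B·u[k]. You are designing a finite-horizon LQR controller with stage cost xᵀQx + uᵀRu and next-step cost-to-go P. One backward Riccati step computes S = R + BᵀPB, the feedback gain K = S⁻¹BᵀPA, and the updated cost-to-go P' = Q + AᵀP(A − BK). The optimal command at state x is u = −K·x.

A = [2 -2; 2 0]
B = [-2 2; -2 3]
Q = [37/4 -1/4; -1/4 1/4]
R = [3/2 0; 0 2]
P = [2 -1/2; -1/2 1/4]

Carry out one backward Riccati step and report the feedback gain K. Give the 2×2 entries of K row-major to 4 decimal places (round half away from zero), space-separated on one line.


-0.5399 0.7362 0.3313 -0.2699

BᵀP = [-3.0000 0.5000; 2.5000 -0.2500]
S = R + BᵀPB = [3/2 0; 0 2] + [5.0000 -4.5000; -4.5000 4.2500] = [6.5000 -4.5000; -4.5000 6.2500]
BᵀPA = [-5.0000 6.0000; 4.5000 -5.0000]
K = S⁻¹·BᵀPA = [-0.5399 0.7362; 0.3313 -0.2699]
A−BK = [0.2577 0.0123; -0.0736 2.2822]
AᵀP(A−BK) = [0.8098 -1.1043; -1.1043 2.2331]
P' = Q + AᵀP(A−BK) = [10.0598 -1.3543; -1.3543 2.4831]
tr(P') = 12.5429


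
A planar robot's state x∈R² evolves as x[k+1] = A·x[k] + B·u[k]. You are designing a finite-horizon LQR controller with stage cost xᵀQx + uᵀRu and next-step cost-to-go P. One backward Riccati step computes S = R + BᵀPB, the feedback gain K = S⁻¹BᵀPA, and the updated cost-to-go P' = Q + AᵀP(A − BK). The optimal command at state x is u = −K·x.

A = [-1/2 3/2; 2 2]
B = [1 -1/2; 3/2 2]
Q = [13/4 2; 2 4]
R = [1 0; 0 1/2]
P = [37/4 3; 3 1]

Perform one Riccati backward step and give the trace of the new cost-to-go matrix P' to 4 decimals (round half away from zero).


BᵀP = [13.7500 4.5000; 1.3750 0.5000]
S = R + BᵀPB = [1 0; 0 1/2] + [20.5000 2.1250; 2.1250 0.3125] = [21.5000 2.1250; 2.1250 0.8125]
BᵀPA = [2.1250 29.6250; 0.3125 3.0625]
K = S⁻¹·BᵀPA = [0.0820 1.3559; 0.1701 0.2232]
A−BK = [-0.4970 0.2557; 1.5368 -0.4801]
AᵀP(A−BK) = [0.0850 0.1116; 0.1116 1.9620]
P' = Q + AᵀP(A−BK) = [3.3350 2.1116; 2.1116 5.9620]
tr(P') = 9.2970

9.2970


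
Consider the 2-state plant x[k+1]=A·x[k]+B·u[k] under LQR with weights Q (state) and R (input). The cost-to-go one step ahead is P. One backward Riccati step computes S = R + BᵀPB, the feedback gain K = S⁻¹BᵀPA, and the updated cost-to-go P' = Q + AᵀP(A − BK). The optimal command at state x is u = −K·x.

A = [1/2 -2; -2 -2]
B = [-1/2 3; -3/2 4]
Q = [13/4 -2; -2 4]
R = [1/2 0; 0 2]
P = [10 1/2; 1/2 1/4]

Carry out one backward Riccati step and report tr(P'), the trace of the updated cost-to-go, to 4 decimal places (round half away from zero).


9.3082

BᵀP = [-5.7500 -0.6250; 32.0000 2.5000]
S = R + BᵀPB = [1/2 0; 0 2] + [3.8125 -19.7500; -19.7500 106.0000] = [4.3125 -19.7500; -19.7500 108.0000]
BᵀPA = [-1.6250 12.7500; 11.0000 -69.0000]
K = S⁻¹·BᵀPA = [0.5516 0.1883; 0.2027 -0.6045]
A−BK = [0.1676 -0.0925; -1.9835 0.7002]
AᵀP(A−BK) = [1.1664 -0.5450; -0.5450 0.8918]
P' = Q + AᵀP(A−BK) = [4.4164 -2.5450; -2.5450 4.8918]
tr(P') = 9.3082


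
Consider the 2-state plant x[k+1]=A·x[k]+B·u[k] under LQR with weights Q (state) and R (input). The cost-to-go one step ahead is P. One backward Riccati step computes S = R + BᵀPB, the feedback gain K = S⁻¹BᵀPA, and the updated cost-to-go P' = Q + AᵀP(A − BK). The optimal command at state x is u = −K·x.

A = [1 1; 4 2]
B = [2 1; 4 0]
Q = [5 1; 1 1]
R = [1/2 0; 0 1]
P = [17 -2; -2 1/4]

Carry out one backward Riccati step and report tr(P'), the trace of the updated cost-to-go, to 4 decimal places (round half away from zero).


6.2642

BᵀP = [26.0000 -3.0000; 17.0000 -2.0000]
S = R + BᵀPB = [1/2 0; 0 1] + [40.0000 26.0000; 26.0000 17.0000] = [40.5000 26.0000; 26.0000 18.0000]
BᵀPA = [14.0000 20.0000; 9.0000 13.0000]
K = S⁻¹·BᵀPA = [0.3396 0.4151; 0.0094 0.1226]
A−BK = [0.3113 0.0472; 2.6415 0.3396]
AᵀP(A−BK) = [0.1604 0.0849; 0.0849 0.1038]
P' = Q + AᵀP(A−BK) = [5.1604 1.0849; 1.0849 1.1038]
tr(P') = 6.2642


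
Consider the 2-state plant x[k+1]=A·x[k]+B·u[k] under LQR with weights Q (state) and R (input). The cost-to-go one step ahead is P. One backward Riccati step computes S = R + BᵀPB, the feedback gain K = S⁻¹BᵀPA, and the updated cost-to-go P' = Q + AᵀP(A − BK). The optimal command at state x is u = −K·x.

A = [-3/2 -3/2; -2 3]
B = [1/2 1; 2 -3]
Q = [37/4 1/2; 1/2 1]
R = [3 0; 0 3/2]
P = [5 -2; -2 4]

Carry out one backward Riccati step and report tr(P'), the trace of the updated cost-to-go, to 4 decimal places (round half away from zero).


BᵀP = [-1.5000 7.0000; 11.0000 -14.0000]
S = R + BᵀPB = [3 0; 0 3/2] + [13.2500 -22.5000; -22.5000 53.0000] = [16.2500 -22.5000; -22.5000 54.5000]
BᵀPA = [-11.7500 23.2500; 11.5000 -58.5000]
K = S⁻¹·BᵀPA = [-1.0059 -0.1295; -0.2043 -1.1269]
A−BK = [-0.7928 -0.3084; -0.6010 -0.1216]
AᵀP(A−BK) = [5.7796 1.6873; 1.6873 2.3397]
P' = Q + AᵀP(A−BK) = [15.0296 2.1873; 2.1873 3.3397]
tr(P') = 18.3693

18.3693


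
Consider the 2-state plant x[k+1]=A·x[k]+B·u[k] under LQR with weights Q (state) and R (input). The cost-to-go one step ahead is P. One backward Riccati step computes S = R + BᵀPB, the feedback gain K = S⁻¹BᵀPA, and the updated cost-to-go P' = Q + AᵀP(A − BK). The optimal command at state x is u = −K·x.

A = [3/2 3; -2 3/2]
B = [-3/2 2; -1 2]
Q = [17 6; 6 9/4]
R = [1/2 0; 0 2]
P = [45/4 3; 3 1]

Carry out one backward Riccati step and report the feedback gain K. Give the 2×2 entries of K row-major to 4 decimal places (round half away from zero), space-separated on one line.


-0.4836 -1.2911 0.0294 0.4264

BᵀP = [-19.8750 -5.5000; 28.5000 8.0000]
S = R + BᵀPB = [1/2 0; 0 2] + [35.3125 -50.7500; -50.7500 73.0000] = [35.8125 -50.7500; -50.7500 75.0000]
BᵀPA = [-18.8125 -67.8750; 26.7500 97.5000]
K = S⁻¹·BᵀPA = [-0.4836 -1.2911; 0.0294 0.4264]
A−BK = [0.7157 0.2106; -2.5425 -0.6438]
AᵀP(A−BK) = [1.4275 0.6812; 0.6812 1.2970]
P' = Q + AᵀP(A−BK) = [18.4275 6.6812; 6.6812 3.5470]
tr(P') = 21.9745


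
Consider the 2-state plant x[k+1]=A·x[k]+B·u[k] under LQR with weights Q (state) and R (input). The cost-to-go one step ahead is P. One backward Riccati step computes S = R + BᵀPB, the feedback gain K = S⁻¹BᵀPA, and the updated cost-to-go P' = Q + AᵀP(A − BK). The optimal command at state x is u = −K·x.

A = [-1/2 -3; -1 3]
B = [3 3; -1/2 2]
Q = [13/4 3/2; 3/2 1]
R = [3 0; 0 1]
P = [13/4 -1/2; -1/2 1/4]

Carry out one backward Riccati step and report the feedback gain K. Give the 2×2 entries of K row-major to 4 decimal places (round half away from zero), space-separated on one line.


0.0366 -0.7102 -0.1725 -0.4060

BᵀP = [10.0000 -1.6250; 8.7500 -1.0000]
S = R + BᵀPB = [3 0; 0 1] + [30.8125 26.7500; 26.7500 24.2500] = [33.8125 26.7500; 26.7500 25.2500]
BᵀPA = [-3.3750 -34.8750; -3.3750 -29.2500]
K = S⁻¹·BᵀPA = [0.0366 -0.7102; -0.1725 -0.4060]
A−BK = [-0.0925 0.3487; -0.6367 3.4569]
AᵀP(A−BK) = [0.1040 -0.3923; -0.3923 3.8554]
P' = Q + AᵀP(A−BK) = [3.3540 1.1077; 1.1077 4.8554]
tr(P') = 8.2094
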